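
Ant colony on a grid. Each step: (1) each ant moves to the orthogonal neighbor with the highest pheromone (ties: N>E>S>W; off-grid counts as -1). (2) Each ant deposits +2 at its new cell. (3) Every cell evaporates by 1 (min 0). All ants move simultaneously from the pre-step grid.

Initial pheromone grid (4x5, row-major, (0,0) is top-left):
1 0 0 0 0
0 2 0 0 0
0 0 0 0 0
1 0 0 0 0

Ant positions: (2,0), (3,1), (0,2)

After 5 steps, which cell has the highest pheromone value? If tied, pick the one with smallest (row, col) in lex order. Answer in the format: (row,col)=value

Answer: (3,0)=8

Derivation:
Step 1: ant0:(2,0)->S->(3,0) | ant1:(3,1)->W->(3,0) | ant2:(0,2)->E->(0,3)
  grid max=4 at (3,0)
Step 2: ant0:(3,0)->N->(2,0) | ant1:(3,0)->N->(2,0) | ant2:(0,3)->E->(0,4)
  grid max=3 at (2,0)
Step 3: ant0:(2,0)->S->(3,0) | ant1:(2,0)->S->(3,0) | ant2:(0,4)->S->(1,4)
  grid max=6 at (3,0)
Step 4: ant0:(3,0)->N->(2,0) | ant1:(3,0)->N->(2,0) | ant2:(1,4)->N->(0,4)
  grid max=5 at (2,0)
Step 5: ant0:(2,0)->S->(3,0) | ant1:(2,0)->S->(3,0) | ant2:(0,4)->S->(1,4)
  grid max=8 at (3,0)
Final grid:
  0 0 0 0 0
  0 0 0 0 1
  4 0 0 0 0
  8 0 0 0 0
Max pheromone 8 at (3,0)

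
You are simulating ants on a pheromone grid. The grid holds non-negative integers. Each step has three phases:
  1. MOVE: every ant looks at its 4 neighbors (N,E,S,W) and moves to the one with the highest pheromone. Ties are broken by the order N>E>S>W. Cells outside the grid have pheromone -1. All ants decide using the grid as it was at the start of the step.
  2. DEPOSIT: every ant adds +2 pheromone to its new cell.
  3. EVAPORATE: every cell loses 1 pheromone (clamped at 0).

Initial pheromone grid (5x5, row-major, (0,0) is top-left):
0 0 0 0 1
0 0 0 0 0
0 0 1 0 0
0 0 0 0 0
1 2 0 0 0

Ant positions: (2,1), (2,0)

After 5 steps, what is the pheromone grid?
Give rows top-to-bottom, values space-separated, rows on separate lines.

After step 1: ants at (2,2),(1,0)
  0 0 0 0 0
  1 0 0 0 0
  0 0 2 0 0
  0 0 0 0 0
  0 1 0 0 0
After step 2: ants at (1,2),(0,0)
  1 0 0 0 0
  0 0 1 0 0
  0 0 1 0 0
  0 0 0 0 0
  0 0 0 0 0
After step 3: ants at (2,2),(0,1)
  0 1 0 0 0
  0 0 0 0 0
  0 0 2 0 0
  0 0 0 0 0
  0 0 0 0 0
After step 4: ants at (1,2),(0,2)
  0 0 1 0 0
  0 0 1 0 0
  0 0 1 0 0
  0 0 0 0 0
  0 0 0 0 0
After step 5: ants at (0,2),(1,2)
  0 0 2 0 0
  0 0 2 0 0
  0 0 0 0 0
  0 0 0 0 0
  0 0 0 0 0

0 0 2 0 0
0 0 2 0 0
0 0 0 0 0
0 0 0 0 0
0 0 0 0 0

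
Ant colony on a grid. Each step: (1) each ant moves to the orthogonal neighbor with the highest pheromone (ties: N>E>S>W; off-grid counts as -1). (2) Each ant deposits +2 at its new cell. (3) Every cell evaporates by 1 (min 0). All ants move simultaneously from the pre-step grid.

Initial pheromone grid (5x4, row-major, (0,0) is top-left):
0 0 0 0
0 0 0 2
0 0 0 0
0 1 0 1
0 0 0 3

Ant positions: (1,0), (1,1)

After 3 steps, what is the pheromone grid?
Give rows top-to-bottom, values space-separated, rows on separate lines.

After step 1: ants at (0,0),(0,1)
  1 1 0 0
  0 0 0 1
  0 0 0 0
  0 0 0 0
  0 0 0 2
After step 2: ants at (0,1),(0,0)
  2 2 0 0
  0 0 0 0
  0 0 0 0
  0 0 0 0
  0 0 0 1
After step 3: ants at (0,0),(0,1)
  3 3 0 0
  0 0 0 0
  0 0 0 0
  0 0 0 0
  0 0 0 0

3 3 0 0
0 0 0 0
0 0 0 0
0 0 0 0
0 0 0 0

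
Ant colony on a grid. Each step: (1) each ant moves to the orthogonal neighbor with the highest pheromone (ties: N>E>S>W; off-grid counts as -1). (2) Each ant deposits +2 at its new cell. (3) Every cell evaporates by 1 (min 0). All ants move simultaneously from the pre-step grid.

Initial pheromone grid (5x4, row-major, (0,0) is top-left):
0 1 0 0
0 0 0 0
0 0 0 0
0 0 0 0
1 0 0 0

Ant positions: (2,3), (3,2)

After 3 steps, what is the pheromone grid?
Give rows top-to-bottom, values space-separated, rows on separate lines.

After step 1: ants at (1,3),(2,2)
  0 0 0 0
  0 0 0 1
  0 0 1 0
  0 0 0 0
  0 0 0 0
After step 2: ants at (0,3),(1,2)
  0 0 0 1
  0 0 1 0
  0 0 0 0
  0 0 0 0
  0 0 0 0
After step 3: ants at (1,3),(0,2)
  0 0 1 0
  0 0 0 1
  0 0 0 0
  0 0 0 0
  0 0 0 0

0 0 1 0
0 0 0 1
0 0 0 0
0 0 0 0
0 0 0 0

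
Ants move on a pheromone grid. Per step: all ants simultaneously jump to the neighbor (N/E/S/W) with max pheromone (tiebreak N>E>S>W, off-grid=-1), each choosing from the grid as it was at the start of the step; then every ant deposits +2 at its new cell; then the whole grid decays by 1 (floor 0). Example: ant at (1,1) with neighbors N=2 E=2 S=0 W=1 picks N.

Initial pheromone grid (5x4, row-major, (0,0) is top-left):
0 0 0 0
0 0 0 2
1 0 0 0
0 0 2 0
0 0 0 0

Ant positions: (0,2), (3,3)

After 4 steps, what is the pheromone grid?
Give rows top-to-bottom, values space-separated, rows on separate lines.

After step 1: ants at (0,3),(3,2)
  0 0 0 1
  0 0 0 1
  0 0 0 0
  0 0 3 0
  0 0 0 0
After step 2: ants at (1,3),(2,2)
  0 0 0 0
  0 0 0 2
  0 0 1 0
  0 0 2 0
  0 0 0 0
After step 3: ants at (0,3),(3,2)
  0 0 0 1
  0 0 0 1
  0 0 0 0
  0 0 3 0
  0 0 0 0
After step 4: ants at (1,3),(2,2)
  0 0 0 0
  0 0 0 2
  0 0 1 0
  0 0 2 0
  0 0 0 0

0 0 0 0
0 0 0 2
0 0 1 0
0 0 2 0
0 0 0 0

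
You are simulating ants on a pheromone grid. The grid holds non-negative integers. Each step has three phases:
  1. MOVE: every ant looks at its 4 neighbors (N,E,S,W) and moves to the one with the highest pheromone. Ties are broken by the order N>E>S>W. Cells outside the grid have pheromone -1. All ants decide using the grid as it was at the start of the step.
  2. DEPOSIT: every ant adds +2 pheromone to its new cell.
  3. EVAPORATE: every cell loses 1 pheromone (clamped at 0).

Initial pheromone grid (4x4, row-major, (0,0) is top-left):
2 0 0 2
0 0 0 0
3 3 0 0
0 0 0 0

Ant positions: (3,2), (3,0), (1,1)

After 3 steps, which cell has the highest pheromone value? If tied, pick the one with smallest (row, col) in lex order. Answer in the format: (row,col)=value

Answer: (2,0)=8

Derivation:
Step 1: ant0:(3,2)->N->(2,2) | ant1:(3,0)->N->(2,0) | ant2:(1,1)->S->(2,1)
  grid max=4 at (2,0)
Step 2: ant0:(2,2)->W->(2,1) | ant1:(2,0)->E->(2,1) | ant2:(2,1)->W->(2,0)
  grid max=7 at (2,1)
Step 3: ant0:(2,1)->W->(2,0) | ant1:(2,1)->W->(2,0) | ant2:(2,0)->E->(2,1)
  grid max=8 at (2,0)
Final grid:
  0 0 0 0
  0 0 0 0
  8 8 0 0
  0 0 0 0
Max pheromone 8 at (2,0)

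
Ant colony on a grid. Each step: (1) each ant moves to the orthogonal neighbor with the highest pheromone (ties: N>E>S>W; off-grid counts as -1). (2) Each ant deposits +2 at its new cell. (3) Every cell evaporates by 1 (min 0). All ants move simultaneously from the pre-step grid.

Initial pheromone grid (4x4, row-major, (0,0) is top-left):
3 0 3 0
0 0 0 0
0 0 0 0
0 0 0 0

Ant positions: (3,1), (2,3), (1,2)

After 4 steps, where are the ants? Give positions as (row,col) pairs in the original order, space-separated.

Step 1: ant0:(3,1)->N->(2,1) | ant1:(2,3)->N->(1,3) | ant2:(1,2)->N->(0,2)
  grid max=4 at (0,2)
Step 2: ant0:(2,1)->N->(1,1) | ant1:(1,3)->N->(0,3) | ant2:(0,2)->E->(0,3)
  grid max=3 at (0,2)
Step 3: ant0:(1,1)->N->(0,1) | ant1:(0,3)->W->(0,2) | ant2:(0,3)->W->(0,2)
  grid max=6 at (0,2)
Step 4: ant0:(0,1)->E->(0,2) | ant1:(0,2)->E->(0,3) | ant2:(0,2)->E->(0,3)
  grid max=7 at (0,2)

(0,2) (0,3) (0,3)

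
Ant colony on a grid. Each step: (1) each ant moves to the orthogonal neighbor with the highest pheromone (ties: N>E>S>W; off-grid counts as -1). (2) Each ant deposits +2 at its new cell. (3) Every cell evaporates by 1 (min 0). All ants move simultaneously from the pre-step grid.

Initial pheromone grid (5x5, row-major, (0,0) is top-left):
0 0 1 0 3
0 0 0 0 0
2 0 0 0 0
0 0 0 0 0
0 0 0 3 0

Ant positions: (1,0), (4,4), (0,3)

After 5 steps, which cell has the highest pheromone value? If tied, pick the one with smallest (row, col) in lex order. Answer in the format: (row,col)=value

Step 1: ant0:(1,0)->S->(2,0) | ant1:(4,4)->W->(4,3) | ant2:(0,3)->E->(0,4)
  grid max=4 at (0,4)
Step 2: ant0:(2,0)->N->(1,0) | ant1:(4,3)->N->(3,3) | ant2:(0,4)->S->(1,4)
  grid max=3 at (0,4)
Step 3: ant0:(1,0)->S->(2,0) | ant1:(3,3)->S->(4,3) | ant2:(1,4)->N->(0,4)
  grid max=4 at (0,4)
Step 4: ant0:(2,0)->N->(1,0) | ant1:(4,3)->N->(3,3) | ant2:(0,4)->S->(1,4)
  grid max=3 at (0,4)
Step 5: ant0:(1,0)->S->(2,0) | ant1:(3,3)->S->(4,3) | ant2:(1,4)->N->(0,4)
  grid max=4 at (0,4)
Final grid:
  0 0 0 0 4
  0 0 0 0 0
  3 0 0 0 0
  0 0 0 0 0
  0 0 0 4 0
Max pheromone 4 at (0,4)

Answer: (0,4)=4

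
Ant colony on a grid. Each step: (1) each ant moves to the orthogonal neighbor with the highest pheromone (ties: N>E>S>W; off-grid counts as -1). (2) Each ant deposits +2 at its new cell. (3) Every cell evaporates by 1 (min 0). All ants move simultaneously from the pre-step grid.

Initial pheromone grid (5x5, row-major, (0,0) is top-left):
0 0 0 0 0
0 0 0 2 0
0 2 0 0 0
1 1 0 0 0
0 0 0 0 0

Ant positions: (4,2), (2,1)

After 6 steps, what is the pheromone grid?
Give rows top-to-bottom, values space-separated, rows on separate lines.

After step 1: ants at (3,2),(3,1)
  0 0 0 0 0
  0 0 0 1 0
  0 1 0 0 0
  0 2 1 0 0
  0 0 0 0 0
After step 2: ants at (3,1),(2,1)
  0 0 0 0 0
  0 0 0 0 0
  0 2 0 0 0
  0 3 0 0 0
  0 0 0 0 0
After step 3: ants at (2,1),(3,1)
  0 0 0 0 0
  0 0 0 0 0
  0 3 0 0 0
  0 4 0 0 0
  0 0 0 0 0
After step 4: ants at (3,1),(2,1)
  0 0 0 0 0
  0 0 0 0 0
  0 4 0 0 0
  0 5 0 0 0
  0 0 0 0 0
After step 5: ants at (2,1),(3,1)
  0 0 0 0 0
  0 0 0 0 0
  0 5 0 0 0
  0 6 0 0 0
  0 0 0 0 0
After step 6: ants at (3,1),(2,1)
  0 0 0 0 0
  0 0 0 0 0
  0 6 0 0 0
  0 7 0 0 0
  0 0 0 0 0

0 0 0 0 0
0 0 0 0 0
0 6 0 0 0
0 7 0 0 0
0 0 0 0 0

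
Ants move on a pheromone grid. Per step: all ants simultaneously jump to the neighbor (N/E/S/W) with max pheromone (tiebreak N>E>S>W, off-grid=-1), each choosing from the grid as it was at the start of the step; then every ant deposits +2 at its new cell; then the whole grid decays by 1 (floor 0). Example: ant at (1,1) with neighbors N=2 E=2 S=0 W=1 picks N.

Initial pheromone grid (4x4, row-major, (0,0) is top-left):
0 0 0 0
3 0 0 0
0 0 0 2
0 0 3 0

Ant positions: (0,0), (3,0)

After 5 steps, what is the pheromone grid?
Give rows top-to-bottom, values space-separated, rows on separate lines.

After step 1: ants at (1,0),(2,0)
  0 0 0 0
  4 0 0 0
  1 0 0 1
  0 0 2 0
After step 2: ants at (2,0),(1,0)
  0 0 0 0
  5 0 0 0
  2 0 0 0
  0 0 1 0
After step 3: ants at (1,0),(2,0)
  0 0 0 0
  6 0 0 0
  3 0 0 0
  0 0 0 0
After step 4: ants at (2,0),(1,0)
  0 0 0 0
  7 0 0 0
  4 0 0 0
  0 0 0 0
After step 5: ants at (1,0),(2,0)
  0 0 0 0
  8 0 0 0
  5 0 0 0
  0 0 0 0

0 0 0 0
8 0 0 0
5 0 0 0
0 0 0 0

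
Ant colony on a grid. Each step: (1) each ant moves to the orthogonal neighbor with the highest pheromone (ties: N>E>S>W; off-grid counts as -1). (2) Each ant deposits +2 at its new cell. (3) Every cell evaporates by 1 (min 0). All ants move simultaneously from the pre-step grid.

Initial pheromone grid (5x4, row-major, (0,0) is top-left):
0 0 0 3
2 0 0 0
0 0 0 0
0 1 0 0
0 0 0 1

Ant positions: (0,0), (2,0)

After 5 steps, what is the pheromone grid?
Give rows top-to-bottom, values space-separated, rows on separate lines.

After step 1: ants at (1,0),(1,0)
  0 0 0 2
  5 0 0 0
  0 0 0 0
  0 0 0 0
  0 0 0 0
After step 2: ants at (0,0),(0,0)
  3 0 0 1
  4 0 0 0
  0 0 0 0
  0 0 0 0
  0 0 0 0
After step 3: ants at (1,0),(1,0)
  2 0 0 0
  7 0 0 0
  0 0 0 0
  0 0 0 0
  0 0 0 0
After step 4: ants at (0,0),(0,0)
  5 0 0 0
  6 0 0 0
  0 0 0 0
  0 0 0 0
  0 0 0 0
After step 5: ants at (1,0),(1,0)
  4 0 0 0
  9 0 0 0
  0 0 0 0
  0 0 0 0
  0 0 0 0

4 0 0 0
9 0 0 0
0 0 0 0
0 0 0 0
0 0 0 0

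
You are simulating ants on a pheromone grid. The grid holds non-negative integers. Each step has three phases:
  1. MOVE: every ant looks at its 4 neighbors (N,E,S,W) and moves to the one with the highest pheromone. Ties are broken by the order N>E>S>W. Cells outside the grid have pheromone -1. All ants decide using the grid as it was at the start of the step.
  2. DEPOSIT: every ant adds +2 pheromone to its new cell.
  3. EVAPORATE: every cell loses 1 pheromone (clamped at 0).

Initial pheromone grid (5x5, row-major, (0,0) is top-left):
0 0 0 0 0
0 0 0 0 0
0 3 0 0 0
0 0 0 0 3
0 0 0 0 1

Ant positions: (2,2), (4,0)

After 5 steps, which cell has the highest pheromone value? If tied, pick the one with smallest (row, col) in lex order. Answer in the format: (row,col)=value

Answer: (2,1)=8

Derivation:
Step 1: ant0:(2,2)->W->(2,1) | ant1:(4,0)->N->(3,0)
  grid max=4 at (2,1)
Step 2: ant0:(2,1)->N->(1,1) | ant1:(3,0)->N->(2,0)
  grid max=3 at (2,1)
Step 3: ant0:(1,1)->S->(2,1) | ant1:(2,0)->E->(2,1)
  grid max=6 at (2,1)
Step 4: ant0:(2,1)->N->(1,1) | ant1:(2,1)->N->(1,1)
  grid max=5 at (2,1)
Step 5: ant0:(1,1)->S->(2,1) | ant1:(1,1)->S->(2,1)
  grid max=8 at (2,1)
Final grid:
  0 0 0 0 0
  0 2 0 0 0
  0 8 0 0 0
  0 0 0 0 0
  0 0 0 0 0
Max pheromone 8 at (2,1)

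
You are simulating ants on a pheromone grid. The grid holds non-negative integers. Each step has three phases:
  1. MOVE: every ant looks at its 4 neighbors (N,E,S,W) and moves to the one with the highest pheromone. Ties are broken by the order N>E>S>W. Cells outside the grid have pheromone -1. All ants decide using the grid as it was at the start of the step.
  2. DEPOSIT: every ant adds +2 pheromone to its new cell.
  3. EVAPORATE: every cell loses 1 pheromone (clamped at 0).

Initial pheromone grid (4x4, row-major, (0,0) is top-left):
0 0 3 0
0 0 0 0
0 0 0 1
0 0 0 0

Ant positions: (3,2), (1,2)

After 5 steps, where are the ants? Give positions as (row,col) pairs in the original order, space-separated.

Step 1: ant0:(3,2)->N->(2,2) | ant1:(1,2)->N->(0,2)
  grid max=4 at (0,2)
Step 2: ant0:(2,2)->N->(1,2) | ant1:(0,2)->E->(0,3)
  grid max=3 at (0,2)
Step 3: ant0:(1,2)->N->(0,2) | ant1:(0,3)->W->(0,2)
  grid max=6 at (0,2)
Step 4: ant0:(0,2)->E->(0,3) | ant1:(0,2)->E->(0,3)
  grid max=5 at (0,2)
Step 5: ant0:(0,3)->W->(0,2) | ant1:(0,3)->W->(0,2)
  grid max=8 at (0,2)

(0,2) (0,2)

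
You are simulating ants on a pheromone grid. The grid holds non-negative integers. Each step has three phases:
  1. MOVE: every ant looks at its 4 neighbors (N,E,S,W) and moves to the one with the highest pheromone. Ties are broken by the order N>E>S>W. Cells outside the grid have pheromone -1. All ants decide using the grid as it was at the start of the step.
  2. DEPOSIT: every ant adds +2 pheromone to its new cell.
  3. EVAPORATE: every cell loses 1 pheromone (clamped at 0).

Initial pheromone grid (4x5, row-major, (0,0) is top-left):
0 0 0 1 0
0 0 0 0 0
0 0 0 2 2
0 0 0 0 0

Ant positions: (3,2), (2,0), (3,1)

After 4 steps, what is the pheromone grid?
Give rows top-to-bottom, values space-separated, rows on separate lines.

After step 1: ants at (2,2),(1,0),(2,1)
  0 0 0 0 0
  1 0 0 0 0
  0 1 1 1 1
  0 0 0 0 0
After step 2: ants at (2,3),(0,0),(2,2)
  1 0 0 0 0
  0 0 0 0 0
  0 0 2 2 0
  0 0 0 0 0
After step 3: ants at (2,2),(0,1),(2,3)
  0 1 0 0 0
  0 0 0 0 0
  0 0 3 3 0
  0 0 0 0 0
After step 4: ants at (2,3),(0,2),(2,2)
  0 0 1 0 0
  0 0 0 0 0
  0 0 4 4 0
  0 0 0 0 0

0 0 1 0 0
0 0 0 0 0
0 0 4 4 0
0 0 0 0 0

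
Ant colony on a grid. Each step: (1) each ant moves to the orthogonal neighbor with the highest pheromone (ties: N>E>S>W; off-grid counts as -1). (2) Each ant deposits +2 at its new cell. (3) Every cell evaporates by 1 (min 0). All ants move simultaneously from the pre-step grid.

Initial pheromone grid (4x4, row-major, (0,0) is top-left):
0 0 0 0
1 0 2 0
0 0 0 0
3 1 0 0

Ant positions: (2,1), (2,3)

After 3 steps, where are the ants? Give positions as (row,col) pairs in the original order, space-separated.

Step 1: ant0:(2,1)->S->(3,1) | ant1:(2,3)->N->(1,3)
  grid max=2 at (3,0)
Step 2: ant0:(3,1)->W->(3,0) | ant1:(1,3)->W->(1,2)
  grid max=3 at (3,0)
Step 3: ant0:(3,0)->E->(3,1) | ant1:(1,2)->N->(0,2)
  grid max=2 at (3,0)

(3,1) (0,2)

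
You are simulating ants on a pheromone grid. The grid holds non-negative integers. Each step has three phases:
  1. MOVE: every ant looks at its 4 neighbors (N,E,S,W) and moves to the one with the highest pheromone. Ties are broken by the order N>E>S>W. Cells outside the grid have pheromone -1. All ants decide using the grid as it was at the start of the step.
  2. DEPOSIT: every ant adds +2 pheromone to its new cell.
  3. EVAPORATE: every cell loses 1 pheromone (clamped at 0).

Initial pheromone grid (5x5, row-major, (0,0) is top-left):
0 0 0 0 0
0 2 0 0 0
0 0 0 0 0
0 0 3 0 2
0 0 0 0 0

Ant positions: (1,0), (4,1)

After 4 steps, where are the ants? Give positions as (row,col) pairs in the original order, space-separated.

Step 1: ant0:(1,0)->E->(1,1) | ant1:(4,1)->N->(3,1)
  grid max=3 at (1,1)
Step 2: ant0:(1,1)->N->(0,1) | ant1:(3,1)->E->(3,2)
  grid max=3 at (3,2)
Step 3: ant0:(0,1)->S->(1,1) | ant1:(3,2)->N->(2,2)
  grid max=3 at (1,1)
Step 4: ant0:(1,1)->N->(0,1) | ant1:(2,2)->S->(3,2)
  grid max=3 at (3,2)

(0,1) (3,2)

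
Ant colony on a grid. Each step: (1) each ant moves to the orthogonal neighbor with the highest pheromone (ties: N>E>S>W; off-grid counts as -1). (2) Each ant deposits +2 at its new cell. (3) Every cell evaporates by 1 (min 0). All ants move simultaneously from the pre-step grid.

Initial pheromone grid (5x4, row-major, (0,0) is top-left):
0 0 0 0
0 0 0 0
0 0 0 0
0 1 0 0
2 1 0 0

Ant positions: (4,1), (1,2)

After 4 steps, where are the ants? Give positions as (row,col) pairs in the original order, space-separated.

Step 1: ant0:(4,1)->W->(4,0) | ant1:(1,2)->N->(0,2)
  grid max=3 at (4,0)
Step 2: ant0:(4,0)->N->(3,0) | ant1:(0,2)->E->(0,3)
  grid max=2 at (4,0)
Step 3: ant0:(3,0)->S->(4,0) | ant1:(0,3)->S->(1,3)
  grid max=3 at (4,0)
Step 4: ant0:(4,0)->N->(3,0) | ant1:(1,3)->N->(0,3)
  grid max=2 at (4,0)

(3,0) (0,3)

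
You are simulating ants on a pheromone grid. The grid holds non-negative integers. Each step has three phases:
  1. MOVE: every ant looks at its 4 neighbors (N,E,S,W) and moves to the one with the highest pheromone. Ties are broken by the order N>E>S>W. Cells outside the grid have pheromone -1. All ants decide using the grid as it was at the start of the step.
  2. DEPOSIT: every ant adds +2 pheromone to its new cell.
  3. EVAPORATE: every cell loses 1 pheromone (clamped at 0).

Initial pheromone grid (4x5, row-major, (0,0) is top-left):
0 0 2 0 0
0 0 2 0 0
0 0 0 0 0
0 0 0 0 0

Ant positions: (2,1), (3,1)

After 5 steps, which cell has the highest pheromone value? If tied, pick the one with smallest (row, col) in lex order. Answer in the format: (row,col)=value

Step 1: ant0:(2,1)->N->(1,1) | ant1:(3,1)->N->(2,1)
  grid max=1 at (0,2)
Step 2: ant0:(1,1)->E->(1,2) | ant1:(2,1)->N->(1,1)
  grid max=2 at (1,1)
Step 3: ant0:(1,2)->W->(1,1) | ant1:(1,1)->E->(1,2)
  grid max=3 at (1,1)
Step 4: ant0:(1,1)->E->(1,2) | ant1:(1,2)->W->(1,1)
  grid max=4 at (1,1)
Step 5: ant0:(1,2)->W->(1,1) | ant1:(1,1)->E->(1,2)
  grid max=5 at (1,1)
Final grid:
  0 0 0 0 0
  0 5 5 0 0
  0 0 0 0 0
  0 0 0 0 0
Max pheromone 5 at (1,1)

Answer: (1,1)=5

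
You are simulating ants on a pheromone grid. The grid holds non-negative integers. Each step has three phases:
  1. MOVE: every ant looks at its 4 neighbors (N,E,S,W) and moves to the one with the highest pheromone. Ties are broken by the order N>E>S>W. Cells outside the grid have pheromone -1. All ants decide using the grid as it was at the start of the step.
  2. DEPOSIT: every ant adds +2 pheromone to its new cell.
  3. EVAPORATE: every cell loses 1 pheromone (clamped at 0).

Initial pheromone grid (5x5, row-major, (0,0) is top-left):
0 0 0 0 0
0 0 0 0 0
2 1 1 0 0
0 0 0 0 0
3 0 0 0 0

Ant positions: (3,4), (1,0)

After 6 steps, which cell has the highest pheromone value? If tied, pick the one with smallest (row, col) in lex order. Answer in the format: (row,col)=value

Answer: (2,0)=2

Derivation:
Step 1: ant0:(3,4)->N->(2,4) | ant1:(1,0)->S->(2,0)
  grid max=3 at (2,0)
Step 2: ant0:(2,4)->N->(1,4) | ant1:(2,0)->N->(1,0)
  grid max=2 at (2,0)
Step 3: ant0:(1,4)->N->(0,4) | ant1:(1,0)->S->(2,0)
  grid max=3 at (2,0)
Step 4: ant0:(0,4)->S->(1,4) | ant1:(2,0)->N->(1,0)
  grid max=2 at (2,0)
Step 5: ant0:(1,4)->N->(0,4) | ant1:(1,0)->S->(2,0)
  grid max=3 at (2,0)
Step 6: ant0:(0,4)->S->(1,4) | ant1:(2,0)->N->(1,0)
  grid max=2 at (2,0)
Final grid:
  0 0 0 0 0
  1 0 0 0 1
  2 0 0 0 0
  0 0 0 0 0
  0 0 0 0 0
Max pheromone 2 at (2,0)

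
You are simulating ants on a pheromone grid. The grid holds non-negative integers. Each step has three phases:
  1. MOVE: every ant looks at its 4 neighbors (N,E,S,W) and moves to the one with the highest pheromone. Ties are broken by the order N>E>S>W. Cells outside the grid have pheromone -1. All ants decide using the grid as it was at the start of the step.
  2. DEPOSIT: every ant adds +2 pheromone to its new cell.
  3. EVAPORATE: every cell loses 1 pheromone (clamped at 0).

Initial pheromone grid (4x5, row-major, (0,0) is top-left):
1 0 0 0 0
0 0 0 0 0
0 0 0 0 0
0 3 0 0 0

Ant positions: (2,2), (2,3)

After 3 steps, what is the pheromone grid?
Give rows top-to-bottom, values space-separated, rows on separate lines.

After step 1: ants at (1,2),(1,3)
  0 0 0 0 0
  0 0 1 1 0
  0 0 0 0 0
  0 2 0 0 0
After step 2: ants at (1,3),(1,2)
  0 0 0 0 0
  0 0 2 2 0
  0 0 0 0 0
  0 1 0 0 0
After step 3: ants at (1,2),(1,3)
  0 0 0 0 0
  0 0 3 3 0
  0 0 0 0 0
  0 0 0 0 0

0 0 0 0 0
0 0 3 3 0
0 0 0 0 0
0 0 0 0 0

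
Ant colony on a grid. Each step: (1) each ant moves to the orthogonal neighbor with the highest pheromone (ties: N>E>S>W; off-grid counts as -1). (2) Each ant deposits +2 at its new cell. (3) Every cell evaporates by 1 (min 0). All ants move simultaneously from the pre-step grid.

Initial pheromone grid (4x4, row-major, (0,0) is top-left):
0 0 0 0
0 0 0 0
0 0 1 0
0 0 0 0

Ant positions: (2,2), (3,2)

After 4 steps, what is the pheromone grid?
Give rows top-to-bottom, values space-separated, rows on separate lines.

After step 1: ants at (1,2),(2,2)
  0 0 0 0
  0 0 1 0
  0 0 2 0
  0 0 0 0
After step 2: ants at (2,2),(1,2)
  0 0 0 0
  0 0 2 0
  0 0 3 0
  0 0 0 0
After step 3: ants at (1,2),(2,2)
  0 0 0 0
  0 0 3 0
  0 0 4 0
  0 0 0 0
After step 4: ants at (2,2),(1,2)
  0 0 0 0
  0 0 4 0
  0 0 5 0
  0 0 0 0

0 0 0 0
0 0 4 0
0 0 5 0
0 0 0 0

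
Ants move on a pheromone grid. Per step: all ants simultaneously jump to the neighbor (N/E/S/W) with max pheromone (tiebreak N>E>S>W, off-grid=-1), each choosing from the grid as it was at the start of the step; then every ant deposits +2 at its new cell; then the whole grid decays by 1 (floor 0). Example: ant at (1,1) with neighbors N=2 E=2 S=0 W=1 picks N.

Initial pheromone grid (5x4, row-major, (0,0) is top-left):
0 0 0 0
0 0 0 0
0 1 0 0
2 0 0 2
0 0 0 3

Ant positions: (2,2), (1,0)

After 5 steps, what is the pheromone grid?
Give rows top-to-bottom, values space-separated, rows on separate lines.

After step 1: ants at (2,1),(0,0)
  1 0 0 0
  0 0 0 0
  0 2 0 0
  1 0 0 1
  0 0 0 2
After step 2: ants at (1,1),(0,1)
  0 1 0 0
  0 1 0 0
  0 1 0 0
  0 0 0 0
  0 0 0 1
After step 3: ants at (0,1),(1,1)
  0 2 0 0
  0 2 0 0
  0 0 0 0
  0 0 0 0
  0 0 0 0
After step 4: ants at (1,1),(0,1)
  0 3 0 0
  0 3 0 0
  0 0 0 0
  0 0 0 0
  0 0 0 0
After step 5: ants at (0,1),(1,1)
  0 4 0 0
  0 4 0 0
  0 0 0 0
  0 0 0 0
  0 0 0 0

0 4 0 0
0 4 0 0
0 0 0 0
0 0 0 0
0 0 0 0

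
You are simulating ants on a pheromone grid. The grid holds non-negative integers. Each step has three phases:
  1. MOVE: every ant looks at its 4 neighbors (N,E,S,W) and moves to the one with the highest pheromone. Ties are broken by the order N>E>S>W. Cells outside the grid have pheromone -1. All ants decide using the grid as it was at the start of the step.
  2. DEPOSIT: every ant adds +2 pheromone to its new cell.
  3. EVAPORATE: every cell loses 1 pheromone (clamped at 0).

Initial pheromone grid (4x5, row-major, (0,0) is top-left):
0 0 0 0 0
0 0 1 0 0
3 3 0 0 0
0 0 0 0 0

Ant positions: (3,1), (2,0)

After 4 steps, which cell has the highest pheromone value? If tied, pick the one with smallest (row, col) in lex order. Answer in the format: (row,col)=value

Step 1: ant0:(3,1)->N->(2,1) | ant1:(2,0)->E->(2,1)
  grid max=6 at (2,1)
Step 2: ant0:(2,1)->W->(2,0) | ant1:(2,1)->W->(2,0)
  grid max=5 at (2,0)
Step 3: ant0:(2,0)->E->(2,1) | ant1:(2,0)->E->(2,1)
  grid max=8 at (2,1)
Step 4: ant0:(2,1)->W->(2,0) | ant1:(2,1)->W->(2,0)
  grid max=7 at (2,0)
Final grid:
  0 0 0 0 0
  0 0 0 0 0
  7 7 0 0 0
  0 0 0 0 0
Max pheromone 7 at (2,0)

Answer: (2,0)=7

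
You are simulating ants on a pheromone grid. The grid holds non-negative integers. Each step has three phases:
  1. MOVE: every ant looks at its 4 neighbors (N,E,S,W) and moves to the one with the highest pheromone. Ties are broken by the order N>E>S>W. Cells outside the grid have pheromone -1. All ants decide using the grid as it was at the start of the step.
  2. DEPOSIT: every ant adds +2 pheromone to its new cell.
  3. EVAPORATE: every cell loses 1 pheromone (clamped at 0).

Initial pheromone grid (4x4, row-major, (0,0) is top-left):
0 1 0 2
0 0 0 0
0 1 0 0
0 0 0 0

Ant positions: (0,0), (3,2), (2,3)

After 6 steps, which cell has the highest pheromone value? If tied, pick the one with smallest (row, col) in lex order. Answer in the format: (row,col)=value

Answer: (0,3)=10

Derivation:
Step 1: ant0:(0,0)->E->(0,1) | ant1:(3,2)->N->(2,2) | ant2:(2,3)->N->(1,3)
  grid max=2 at (0,1)
Step 2: ant0:(0,1)->E->(0,2) | ant1:(2,2)->N->(1,2) | ant2:(1,3)->N->(0,3)
  grid max=2 at (0,3)
Step 3: ant0:(0,2)->E->(0,3) | ant1:(1,2)->N->(0,2) | ant2:(0,3)->W->(0,2)
  grid max=4 at (0,2)
Step 4: ant0:(0,3)->W->(0,2) | ant1:(0,2)->E->(0,3) | ant2:(0,2)->E->(0,3)
  grid max=6 at (0,3)
Step 5: ant0:(0,2)->E->(0,3) | ant1:(0,3)->W->(0,2) | ant2:(0,3)->W->(0,2)
  grid max=8 at (0,2)
Step 6: ant0:(0,3)->W->(0,2) | ant1:(0,2)->E->(0,3) | ant2:(0,2)->E->(0,3)
  grid max=10 at (0,3)
Final grid:
  0 0 9 10
  0 0 0 0
  0 0 0 0
  0 0 0 0
Max pheromone 10 at (0,3)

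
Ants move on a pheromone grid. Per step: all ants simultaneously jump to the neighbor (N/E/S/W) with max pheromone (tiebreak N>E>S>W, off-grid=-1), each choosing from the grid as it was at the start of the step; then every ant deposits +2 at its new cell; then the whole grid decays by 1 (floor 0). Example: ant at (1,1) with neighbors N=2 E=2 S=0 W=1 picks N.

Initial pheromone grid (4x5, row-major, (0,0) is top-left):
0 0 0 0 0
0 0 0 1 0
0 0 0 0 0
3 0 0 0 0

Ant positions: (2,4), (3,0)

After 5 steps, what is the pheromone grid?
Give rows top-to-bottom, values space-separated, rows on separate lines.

After step 1: ants at (1,4),(2,0)
  0 0 0 0 0
  0 0 0 0 1
  1 0 0 0 0
  2 0 0 0 0
After step 2: ants at (0,4),(3,0)
  0 0 0 0 1
  0 0 0 0 0
  0 0 0 0 0
  3 0 0 0 0
After step 3: ants at (1,4),(2,0)
  0 0 0 0 0
  0 0 0 0 1
  1 0 0 0 0
  2 0 0 0 0
After step 4: ants at (0,4),(3,0)
  0 0 0 0 1
  0 0 0 0 0
  0 0 0 0 0
  3 0 0 0 0
After step 5: ants at (1,4),(2,0)
  0 0 0 0 0
  0 0 0 0 1
  1 0 0 0 0
  2 0 0 0 0

0 0 0 0 0
0 0 0 0 1
1 0 0 0 0
2 0 0 0 0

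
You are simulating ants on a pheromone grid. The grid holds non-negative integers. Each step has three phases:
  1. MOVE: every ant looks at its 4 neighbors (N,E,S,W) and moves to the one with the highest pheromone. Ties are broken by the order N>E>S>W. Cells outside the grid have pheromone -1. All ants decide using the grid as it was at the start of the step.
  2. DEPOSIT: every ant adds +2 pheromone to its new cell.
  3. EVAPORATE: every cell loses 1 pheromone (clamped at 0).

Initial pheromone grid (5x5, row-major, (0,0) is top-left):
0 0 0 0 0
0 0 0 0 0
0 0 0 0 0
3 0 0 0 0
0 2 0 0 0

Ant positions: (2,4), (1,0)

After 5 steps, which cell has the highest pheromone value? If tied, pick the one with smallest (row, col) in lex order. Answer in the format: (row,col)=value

Answer: (0,3)=2

Derivation:
Step 1: ant0:(2,4)->N->(1,4) | ant1:(1,0)->N->(0,0)
  grid max=2 at (3,0)
Step 2: ant0:(1,4)->N->(0,4) | ant1:(0,0)->E->(0,1)
  grid max=1 at (0,1)
Step 3: ant0:(0,4)->S->(1,4) | ant1:(0,1)->E->(0,2)
  grid max=1 at (0,2)
Step 4: ant0:(1,4)->N->(0,4) | ant1:(0,2)->E->(0,3)
  grid max=1 at (0,3)
Step 5: ant0:(0,4)->W->(0,3) | ant1:(0,3)->E->(0,4)
  grid max=2 at (0,3)
Final grid:
  0 0 0 2 2
  0 0 0 0 0
  0 0 0 0 0
  0 0 0 0 0
  0 0 0 0 0
Max pheromone 2 at (0,3)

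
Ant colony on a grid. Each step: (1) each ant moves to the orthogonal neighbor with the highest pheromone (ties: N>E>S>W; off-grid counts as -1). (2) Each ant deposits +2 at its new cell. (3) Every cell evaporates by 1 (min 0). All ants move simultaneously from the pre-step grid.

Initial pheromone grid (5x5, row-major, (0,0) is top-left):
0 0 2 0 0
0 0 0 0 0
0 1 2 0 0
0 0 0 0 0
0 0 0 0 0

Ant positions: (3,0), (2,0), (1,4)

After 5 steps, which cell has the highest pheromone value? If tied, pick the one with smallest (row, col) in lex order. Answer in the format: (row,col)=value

Answer: (2,1)=6

Derivation:
Step 1: ant0:(3,0)->N->(2,0) | ant1:(2,0)->E->(2,1) | ant2:(1,4)->N->(0,4)
  grid max=2 at (2,1)
Step 2: ant0:(2,0)->E->(2,1) | ant1:(2,1)->E->(2,2) | ant2:(0,4)->S->(1,4)
  grid max=3 at (2,1)
Step 3: ant0:(2,1)->E->(2,2) | ant1:(2,2)->W->(2,1) | ant2:(1,4)->N->(0,4)
  grid max=4 at (2,1)
Step 4: ant0:(2,2)->W->(2,1) | ant1:(2,1)->E->(2,2) | ant2:(0,4)->S->(1,4)
  grid max=5 at (2,1)
Step 5: ant0:(2,1)->E->(2,2) | ant1:(2,2)->W->(2,1) | ant2:(1,4)->N->(0,4)
  grid max=6 at (2,1)
Final grid:
  0 0 0 0 1
  0 0 0 0 0
  0 6 5 0 0
  0 0 0 0 0
  0 0 0 0 0
Max pheromone 6 at (2,1)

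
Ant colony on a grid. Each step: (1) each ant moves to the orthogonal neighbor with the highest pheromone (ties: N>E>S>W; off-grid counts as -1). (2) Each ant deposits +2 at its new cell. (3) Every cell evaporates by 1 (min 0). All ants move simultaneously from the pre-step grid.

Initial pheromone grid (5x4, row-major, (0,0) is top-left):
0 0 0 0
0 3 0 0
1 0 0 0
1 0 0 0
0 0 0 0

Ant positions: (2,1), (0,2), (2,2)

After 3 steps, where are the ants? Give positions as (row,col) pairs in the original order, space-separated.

Step 1: ant0:(2,1)->N->(1,1) | ant1:(0,2)->E->(0,3) | ant2:(2,2)->N->(1,2)
  grid max=4 at (1,1)
Step 2: ant0:(1,1)->E->(1,2) | ant1:(0,3)->S->(1,3) | ant2:(1,2)->W->(1,1)
  grid max=5 at (1,1)
Step 3: ant0:(1,2)->W->(1,1) | ant1:(1,3)->W->(1,2) | ant2:(1,1)->E->(1,2)
  grid max=6 at (1,1)

(1,1) (1,2) (1,2)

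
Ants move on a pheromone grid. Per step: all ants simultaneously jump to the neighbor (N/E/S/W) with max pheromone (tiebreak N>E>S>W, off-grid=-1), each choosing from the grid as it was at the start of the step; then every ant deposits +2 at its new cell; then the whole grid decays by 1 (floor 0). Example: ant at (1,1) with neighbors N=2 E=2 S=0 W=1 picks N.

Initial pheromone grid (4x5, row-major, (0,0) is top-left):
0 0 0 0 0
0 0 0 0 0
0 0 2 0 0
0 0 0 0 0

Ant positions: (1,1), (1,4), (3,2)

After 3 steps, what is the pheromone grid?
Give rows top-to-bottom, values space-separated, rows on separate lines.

After step 1: ants at (0,1),(0,4),(2,2)
  0 1 0 0 1
  0 0 0 0 0
  0 0 3 0 0
  0 0 0 0 0
After step 2: ants at (0,2),(1,4),(1,2)
  0 0 1 0 0
  0 0 1 0 1
  0 0 2 0 0
  0 0 0 0 0
After step 3: ants at (1,2),(0,4),(2,2)
  0 0 0 0 1
  0 0 2 0 0
  0 0 3 0 0
  0 0 0 0 0

0 0 0 0 1
0 0 2 0 0
0 0 3 0 0
0 0 0 0 0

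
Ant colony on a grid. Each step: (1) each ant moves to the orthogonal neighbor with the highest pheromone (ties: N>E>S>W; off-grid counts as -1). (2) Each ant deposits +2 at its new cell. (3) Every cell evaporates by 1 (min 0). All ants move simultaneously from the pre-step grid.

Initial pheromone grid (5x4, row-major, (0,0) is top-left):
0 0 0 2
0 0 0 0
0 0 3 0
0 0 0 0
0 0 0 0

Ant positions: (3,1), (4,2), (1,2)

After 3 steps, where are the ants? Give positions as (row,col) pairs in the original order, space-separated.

Step 1: ant0:(3,1)->N->(2,1) | ant1:(4,2)->N->(3,2) | ant2:(1,2)->S->(2,2)
  grid max=4 at (2,2)
Step 2: ant0:(2,1)->E->(2,2) | ant1:(3,2)->N->(2,2) | ant2:(2,2)->S->(3,2)
  grid max=7 at (2,2)
Step 3: ant0:(2,2)->S->(3,2) | ant1:(2,2)->S->(3,2) | ant2:(3,2)->N->(2,2)
  grid max=8 at (2,2)

(3,2) (3,2) (2,2)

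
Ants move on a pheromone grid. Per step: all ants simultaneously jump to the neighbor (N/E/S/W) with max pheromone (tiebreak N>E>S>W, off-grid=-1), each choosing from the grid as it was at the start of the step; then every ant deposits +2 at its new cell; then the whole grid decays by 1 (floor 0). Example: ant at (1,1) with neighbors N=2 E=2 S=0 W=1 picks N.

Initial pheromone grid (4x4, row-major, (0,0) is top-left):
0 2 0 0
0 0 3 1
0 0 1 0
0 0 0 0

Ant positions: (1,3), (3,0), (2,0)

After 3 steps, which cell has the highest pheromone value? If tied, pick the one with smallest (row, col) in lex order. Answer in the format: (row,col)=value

Step 1: ant0:(1,3)->W->(1,2) | ant1:(3,0)->N->(2,0) | ant2:(2,0)->N->(1,0)
  grid max=4 at (1,2)
Step 2: ant0:(1,2)->N->(0,2) | ant1:(2,0)->N->(1,0) | ant2:(1,0)->S->(2,0)
  grid max=3 at (1,2)
Step 3: ant0:(0,2)->S->(1,2) | ant1:(1,0)->S->(2,0) | ant2:(2,0)->N->(1,0)
  grid max=4 at (1,2)
Final grid:
  0 0 0 0
  3 0 4 0
  3 0 0 0
  0 0 0 0
Max pheromone 4 at (1,2)

Answer: (1,2)=4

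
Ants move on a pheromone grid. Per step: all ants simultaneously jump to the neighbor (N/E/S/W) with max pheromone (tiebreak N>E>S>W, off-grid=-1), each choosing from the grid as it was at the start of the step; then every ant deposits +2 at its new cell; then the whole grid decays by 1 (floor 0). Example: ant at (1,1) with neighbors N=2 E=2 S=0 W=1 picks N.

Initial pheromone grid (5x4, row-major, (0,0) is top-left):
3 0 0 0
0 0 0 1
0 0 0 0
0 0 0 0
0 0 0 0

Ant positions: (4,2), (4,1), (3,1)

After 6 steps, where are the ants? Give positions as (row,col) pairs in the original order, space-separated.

Step 1: ant0:(4,2)->N->(3,2) | ant1:(4,1)->N->(3,1) | ant2:(3,1)->N->(2,1)
  grid max=2 at (0,0)
Step 2: ant0:(3,2)->W->(3,1) | ant1:(3,1)->N->(2,1) | ant2:(2,1)->S->(3,1)
  grid max=4 at (3,1)
Step 3: ant0:(3,1)->N->(2,1) | ant1:(2,1)->S->(3,1) | ant2:(3,1)->N->(2,1)
  grid max=5 at (2,1)
Step 4: ant0:(2,1)->S->(3,1) | ant1:(3,1)->N->(2,1) | ant2:(2,1)->S->(3,1)
  grid max=8 at (3,1)
Step 5: ant0:(3,1)->N->(2,1) | ant1:(2,1)->S->(3,1) | ant2:(3,1)->N->(2,1)
  grid max=9 at (2,1)
Step 6: ant0:(2,1)->S->(3,1) | ant1:(3,1)->N->(2,1) | ant2:(2,1)->S->(3,1)
  grid max=12 at (3,1)

(3,1) (2,1) (3,1)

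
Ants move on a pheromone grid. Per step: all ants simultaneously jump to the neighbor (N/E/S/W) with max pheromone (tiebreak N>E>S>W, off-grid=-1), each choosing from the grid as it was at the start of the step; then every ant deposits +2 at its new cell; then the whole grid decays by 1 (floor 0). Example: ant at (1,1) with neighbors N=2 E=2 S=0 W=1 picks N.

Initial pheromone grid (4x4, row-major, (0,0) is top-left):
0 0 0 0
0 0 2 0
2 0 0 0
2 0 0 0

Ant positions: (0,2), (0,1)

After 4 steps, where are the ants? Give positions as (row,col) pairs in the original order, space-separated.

Step 1: ant0:(0,2)->S->(1,2) | ant1:(0,1)->E->(0,2)
  grid max=3 at (1,2)
Step 2: ant0:(1,2)->N->(0,2) | ant1:(0,2)->S->(1,2)
  grid max=4 at (1,2)
Step 3: ant0:(0,2)->S->(1,2) | ant1:(1,2)->N->(0,2)
  grid max=5 at (1,2)
Step 4: ant0:(1,2)->N->(0,2) | ant1:(0,2)->S->(1,2)
  grid max=6 at (1,2)

(0,2) (1,2)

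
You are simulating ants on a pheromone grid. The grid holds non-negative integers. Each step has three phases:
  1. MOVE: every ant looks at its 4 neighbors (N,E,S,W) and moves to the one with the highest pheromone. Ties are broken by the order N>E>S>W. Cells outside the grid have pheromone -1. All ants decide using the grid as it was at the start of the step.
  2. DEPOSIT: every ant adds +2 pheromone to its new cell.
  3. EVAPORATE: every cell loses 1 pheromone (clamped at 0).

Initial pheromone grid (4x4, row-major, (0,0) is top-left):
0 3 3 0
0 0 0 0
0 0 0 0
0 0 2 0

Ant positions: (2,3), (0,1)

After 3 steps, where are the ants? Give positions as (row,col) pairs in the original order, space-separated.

Step 1: ant0:(2,3)->N->(1,3) | ant1:(0,1)->E->(0,2)
  grid max=4 at (0,2)
Step 2: ant0:(1,3)->N->(0,3) | ant1:(0,2)->W->(0,1)
  grid max=3 at (0,1)
Step 3: ant0:(0,3)->W->(0,2) | ant1:(0,1)->E->(0,2)
  grid max=6 at (0,2)

(0,2) (0,2)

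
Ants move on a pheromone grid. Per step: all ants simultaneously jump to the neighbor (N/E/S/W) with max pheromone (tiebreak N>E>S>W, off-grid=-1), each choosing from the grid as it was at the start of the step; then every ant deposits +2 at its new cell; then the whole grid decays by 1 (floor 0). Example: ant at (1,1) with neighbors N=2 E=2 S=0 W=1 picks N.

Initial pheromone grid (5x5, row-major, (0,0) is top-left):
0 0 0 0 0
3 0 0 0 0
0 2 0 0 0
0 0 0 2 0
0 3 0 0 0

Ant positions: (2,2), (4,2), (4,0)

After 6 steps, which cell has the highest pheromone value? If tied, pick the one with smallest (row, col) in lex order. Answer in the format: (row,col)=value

Step 1: ant0:(2,2)->W->(2,1) | ant1:(4,2)->W->(4,1) | ant2:(4,0)->E->(4,1)
  grid max=6 at (4,1)
Step 2: ant0:(2,1)->N->(1,1) | ant1:(4,1)->N->(3,1) | ant2:(4,1)->N->(3,1)
  grid max=5 at (4,1)
Step 3: ant0:(1,1)->S->(2,1) | ant1:(3,1)->S->(4,1) | ant2:(3,1)->S->(4,1)
  grid max=8 at (4,1)
Step 4: ant0:(2,1)->S->(3,1) | ant1:(4,1)->N->(3,1) | ant2:(4,1)->N->(3,1)
  grid max=7 at (3,1)
Step 5: ant0:(3,1)->S->(4,1) | ant1:(3,1)->S->(4,1) | ant2:(3,1)->S->(4,1)
  grid max=12 at (4,1)
Step 6: ant0:(4,1)->N->(3,1) | ant1:(4,1)->N->(3,1) | ant2:(4,1)->N->(3,1)
  grid max=11 at (3,1)
Final grid:
  0 0 0 0 0
  0 0 0 0 0
  0 0 0 0 0
  0 11 0 0 0
  0 11 0 0 0
Max pheromone 11 at (3,1)

Answer: (3,1)=11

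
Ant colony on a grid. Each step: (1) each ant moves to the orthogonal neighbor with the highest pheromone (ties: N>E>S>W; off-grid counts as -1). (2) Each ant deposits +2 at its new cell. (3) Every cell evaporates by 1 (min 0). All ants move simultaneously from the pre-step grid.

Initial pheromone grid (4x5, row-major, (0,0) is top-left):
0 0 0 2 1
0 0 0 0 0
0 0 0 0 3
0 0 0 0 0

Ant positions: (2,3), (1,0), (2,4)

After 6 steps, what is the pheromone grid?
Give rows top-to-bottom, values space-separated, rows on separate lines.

After step 1: ants at (2,4),(0,0),(1,4)
  1 0 0 1 0
  0 0 0 0 1
  0 0 0 0 4
  0 0 0 0 0
After step 2: ants at (1,4),(0,1),(2,4)
  0 1 0 0 0
  0 0 0 0 2
  0 0 0 0 5
  0 0 0 0 0
After step 3: ants at (2,4),(0,2),(1,4)
  0 0 1 0 0
  0 0 0 0 3
  0 0 0 0 6
  0 0 0 0 0
After step 4: ants at (1,4),(0,3),(2,4)
  0 0 0 1 0
  0 0 0 0 4
  0 0 0 0 7
  0 0 0 0 0
After step 5: ants at (2,4),(0,4),(1,4)
  0 0 0 0 1
  0 0 0 0 5
  0 0 0 0 8
  0 0 0 0 0
After step 6: ants at (1,4),(1,4),(2,4)
  0 0 0 0 0
  0 0 0 0 8
  0 0 0 0 9
  0 0 0 0 0

0 0 0 0 0
0 0 0 0 8
0 0 0 0 9
0 0 0 0 0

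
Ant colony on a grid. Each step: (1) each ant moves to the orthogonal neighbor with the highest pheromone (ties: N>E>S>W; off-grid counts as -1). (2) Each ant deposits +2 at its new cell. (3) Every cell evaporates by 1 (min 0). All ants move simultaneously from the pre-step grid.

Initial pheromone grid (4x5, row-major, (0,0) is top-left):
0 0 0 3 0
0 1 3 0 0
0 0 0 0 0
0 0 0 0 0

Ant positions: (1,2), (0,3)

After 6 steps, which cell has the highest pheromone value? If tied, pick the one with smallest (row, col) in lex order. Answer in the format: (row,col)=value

Answer: (0,3)=3

Derivation:
Step 1: ant0:(1,2)->W->(1,1) | ant1:(0,3)->E->(0,4)
  grid max=2 at (0,3)
Step 2: ant0:(1,1)->E->(1,2) | ant1:(0,4)->W->(0,3)
  grid max=3 at (0,3)
Step 3: ant0:(1,2)->W->(1,1) | ant1:(0,3)->E->(0,4)
  grid max=2 at (0,3)
Step 4: ant0:(1,1)->E->(1,2) | ant1:(0,4)->W->(0,3)
  grid max=3 at (0,3)
Step 5: ant0:(1,2)->W->(1,1) | ant1:(0,3)->E->(0,4)
  grid max=2 at (0,3)
Step 6: ant0:(1,1)->E->(1,2) | ant1:(0,4)->W->(0,3)
  grid max=3 at (0,3)
Final grid:
  0 0 0 3 0
  0 1 3 0 0
  0 0 0 0 0
  0 0 0 0 0
Max pheromone 3 at (0,3)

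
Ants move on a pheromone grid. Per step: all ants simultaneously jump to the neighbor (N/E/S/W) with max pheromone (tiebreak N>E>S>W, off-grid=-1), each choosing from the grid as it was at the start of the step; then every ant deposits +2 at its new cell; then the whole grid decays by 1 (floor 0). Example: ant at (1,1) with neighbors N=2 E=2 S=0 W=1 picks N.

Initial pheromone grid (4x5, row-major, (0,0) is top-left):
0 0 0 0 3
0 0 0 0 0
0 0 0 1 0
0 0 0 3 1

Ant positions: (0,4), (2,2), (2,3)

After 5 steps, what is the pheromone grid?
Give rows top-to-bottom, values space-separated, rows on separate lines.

After step 1: ants at (1,4),(2,3),(3,3)
  0 0 0 0 2
  0 0 0 0 1
  0 0 0 2 0
  0 0 0 4 0
After step 2: ants at (0,4),(3,3),(2,3)
  0 0 0 0 3
  0 0 0 0 0
  0 0 0 3 0
  0 0 0 5 0
After step 3: ants at (1,4),(2,3),(3,3)
  0 0 0 0 2
  0 0 0 0 1
  0 0 0 4 0
  0 0 0 6 0
After step 4: ants at (0,4),(3,3),(2,3)
  0 0 0 0 3
  0 0 0 0 0
  0 0 0 5 0
  0 0 0 7 0
After step 5: ants at (1,4),(2,3),(3,3)
  0 0 0 0 2
  0 0 0 0 1
  0 0 0 6 0
  0 0 0 8 0

0 0 0 0 2
0 0 0 0 1
0 0 0 6 0
0 0 0 8 0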